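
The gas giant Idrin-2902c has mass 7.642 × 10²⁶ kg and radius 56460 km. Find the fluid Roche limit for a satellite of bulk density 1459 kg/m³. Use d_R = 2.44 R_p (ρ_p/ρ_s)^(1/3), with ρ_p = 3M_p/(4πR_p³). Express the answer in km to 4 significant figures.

1.220 × 10⁵ km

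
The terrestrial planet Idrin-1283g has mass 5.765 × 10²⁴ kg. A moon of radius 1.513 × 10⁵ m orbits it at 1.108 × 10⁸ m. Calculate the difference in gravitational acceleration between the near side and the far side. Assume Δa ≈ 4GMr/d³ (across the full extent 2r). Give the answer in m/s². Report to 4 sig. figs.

1.712 × 10⁻⁴ m/s²

Differencing GM/(d−r)² and GM/(d+r)² to first order in r/d gives 4GMr/d³.
Δg = 4GMr/d³
   = 4 × (6.674 × 10⁻¹¹) × (5.765 × 10²⁴) × (1.513 × 10⁵) / (1.108 × 10⁸)³
   = 1.712 × 10⁻⁴ m/s²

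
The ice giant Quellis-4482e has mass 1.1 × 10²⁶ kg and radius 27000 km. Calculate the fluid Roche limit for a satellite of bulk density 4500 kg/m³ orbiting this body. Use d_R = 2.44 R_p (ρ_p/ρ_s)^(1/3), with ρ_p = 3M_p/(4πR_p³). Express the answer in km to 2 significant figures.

44000 km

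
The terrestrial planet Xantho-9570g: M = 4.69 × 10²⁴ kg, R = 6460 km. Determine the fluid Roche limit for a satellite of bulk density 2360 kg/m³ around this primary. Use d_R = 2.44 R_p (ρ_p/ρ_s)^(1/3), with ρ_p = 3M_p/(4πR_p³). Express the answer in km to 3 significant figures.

19000 km

ρ_p = 3M_p/(4πR_p³) = 3 × (4.69 × 10²⁴) / (4π × (6.46 × 10⁶ m)³) = 4150 kg/m³
d_R = 2.44 × 6460 km × (4150/2360)^(1/3)
    = 19000 km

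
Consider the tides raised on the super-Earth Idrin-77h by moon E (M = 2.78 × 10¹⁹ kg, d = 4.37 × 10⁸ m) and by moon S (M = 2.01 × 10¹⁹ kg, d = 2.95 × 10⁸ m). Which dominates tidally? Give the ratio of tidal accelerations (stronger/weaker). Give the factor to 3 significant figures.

Tidal stretch scales as M/d³; compute that for each body.
Moon E: (2.78 × 10¹⁹) / (4.37 × 10⁸)³ = 3.331 × 10⁻⁷
Moon S: (2.01 × 10¹⁹) / (2.95 × 10⁸)³ = 7.829 × 10⁻⁷
Ratio (larger/smaller) = 2.35

Moon S, by a factor of ≈ 2.35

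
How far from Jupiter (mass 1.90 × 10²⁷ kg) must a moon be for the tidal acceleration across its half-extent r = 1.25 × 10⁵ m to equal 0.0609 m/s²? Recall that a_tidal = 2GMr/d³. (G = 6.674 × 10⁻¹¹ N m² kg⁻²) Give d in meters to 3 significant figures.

8.04 × 10⁷ m

2GMr/d³ = a_tidal  ⇒  d = (2GMr / a_tidal)^(1/3)
d = (2 × 6.674×10⁻¹¹ × (1.90 × 10²⁷) × (1.25 × 10⁵) / (0.0609))^(1/3)
  = 8.04 × 10⁷ m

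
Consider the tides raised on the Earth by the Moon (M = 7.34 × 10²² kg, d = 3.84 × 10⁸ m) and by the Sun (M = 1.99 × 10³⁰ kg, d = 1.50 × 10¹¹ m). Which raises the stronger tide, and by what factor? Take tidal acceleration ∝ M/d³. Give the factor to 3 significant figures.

The Moon, by a factor of ≈ 2.20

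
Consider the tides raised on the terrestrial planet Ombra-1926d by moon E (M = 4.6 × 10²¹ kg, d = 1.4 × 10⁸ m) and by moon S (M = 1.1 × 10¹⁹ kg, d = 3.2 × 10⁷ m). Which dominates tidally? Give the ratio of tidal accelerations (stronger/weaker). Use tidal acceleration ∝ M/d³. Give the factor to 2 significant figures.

Moon E, by a factor of ≈ 5.0

Tidal stretch scales as M/d³; compute that for each body.
Moon E: (4.6 × 10²¹) / (1.4 × 10⁸)³ = 1.676 × 10⁻³
Moon S: (1.1 × 10¹⁹) / (3.2 × 10⁷)³ = 3.357 × 10⁻⁴
Ratio (larger/smaller) = 5.0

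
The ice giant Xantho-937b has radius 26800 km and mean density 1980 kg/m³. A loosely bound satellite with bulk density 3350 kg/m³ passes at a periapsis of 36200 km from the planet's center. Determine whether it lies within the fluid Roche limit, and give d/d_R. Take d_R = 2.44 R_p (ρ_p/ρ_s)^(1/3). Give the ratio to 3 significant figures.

d_R = 2.44 × (26800 km) × (1980/3350)^(1/3) = 54880 km
d/d_R = (36200) / (54880) = 0.660
Since d/d_R < 1, the body is inside the Roche limit.

inside; d/d_R ≈ 0.660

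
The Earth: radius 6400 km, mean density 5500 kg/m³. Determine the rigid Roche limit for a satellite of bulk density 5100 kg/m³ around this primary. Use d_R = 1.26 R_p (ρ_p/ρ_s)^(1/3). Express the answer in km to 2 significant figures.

d_R = 1.26 × 6400 km × (5500/5100)^(1/3)
    = 8300 km

8300 km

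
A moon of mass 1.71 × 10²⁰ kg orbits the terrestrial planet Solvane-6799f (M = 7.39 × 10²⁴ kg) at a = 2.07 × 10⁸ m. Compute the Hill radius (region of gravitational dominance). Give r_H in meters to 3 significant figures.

4.09 × 10⁶ m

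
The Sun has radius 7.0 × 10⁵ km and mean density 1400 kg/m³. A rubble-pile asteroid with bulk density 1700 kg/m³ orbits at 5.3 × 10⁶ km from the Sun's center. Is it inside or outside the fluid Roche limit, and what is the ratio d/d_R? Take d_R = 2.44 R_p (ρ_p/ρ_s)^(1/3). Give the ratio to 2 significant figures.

d_R = 2.44 × (7.0 × 10⁵ km) × (1400/1700)^(1/3) = 1.601 × 10⁶ km
d/d_R = (5.3 × 10⁶) / (1.601 × 10⁶) = 3.3
Since d/d_R > 1, the body is outside the Roche limit.

outside; d/d_R ≈ 3.3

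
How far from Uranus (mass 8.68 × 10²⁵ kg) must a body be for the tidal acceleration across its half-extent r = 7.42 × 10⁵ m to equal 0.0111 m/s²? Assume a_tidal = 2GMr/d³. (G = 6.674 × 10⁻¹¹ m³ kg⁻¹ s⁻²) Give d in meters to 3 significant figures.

9.18 × 10⁷ m

2GMr/d³ = a_tidal  ⇒  d = (2GMr / a_tidal)^(1/3)
d = (2 × 6.674×10⁻¹¹ × (8.68 × 10²⁵) × (7.42 × 10⁵) / (0.0111))^(1/3)
  = 9.18 × 10⁷ m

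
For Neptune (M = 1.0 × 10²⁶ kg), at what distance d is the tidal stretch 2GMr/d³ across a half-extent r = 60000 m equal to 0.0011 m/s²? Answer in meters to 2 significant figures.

9.0 × 10⁷ m

2GMr/d³ = a_tidal  ⇒  d = (2GMr / a_tidal)^(1/3)
d = (2 × 6.674×10⁻¹¹ × (1.0 × 10²⁶) × (60000) / (0.0011))^(1/3)
  = 9.0 × 10⁷ m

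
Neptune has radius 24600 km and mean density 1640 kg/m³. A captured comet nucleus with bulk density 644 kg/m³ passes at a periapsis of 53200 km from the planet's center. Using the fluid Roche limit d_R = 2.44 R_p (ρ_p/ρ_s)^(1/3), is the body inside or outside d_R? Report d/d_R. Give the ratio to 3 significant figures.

d_R = 2.44 × (24600 km) × (1640/644)^(1/3) = 81970 km
d/d_R = (53200) / (81970) = 0.649
Since d/d_R < 1, the body is inside the Roche limit.

inside; d/d_R ≈ 0.649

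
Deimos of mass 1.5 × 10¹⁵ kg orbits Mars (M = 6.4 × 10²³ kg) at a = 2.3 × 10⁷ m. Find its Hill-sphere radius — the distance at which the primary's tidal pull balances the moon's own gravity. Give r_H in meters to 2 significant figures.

2.1 × 10⁴ m

r_H ≈ a (m/3M)^(1/3)
    = (2.3 × 10⁷) × (1.5 × 10¹⁵ / (3 × 6.4 × 10²³))^(1/3)
    = 2.1 × 10⁴ m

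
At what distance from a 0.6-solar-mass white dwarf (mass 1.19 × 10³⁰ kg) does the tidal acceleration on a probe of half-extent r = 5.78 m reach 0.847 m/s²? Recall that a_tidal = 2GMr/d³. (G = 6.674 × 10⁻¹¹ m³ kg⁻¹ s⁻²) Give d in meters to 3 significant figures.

1.03 × 10⁷ m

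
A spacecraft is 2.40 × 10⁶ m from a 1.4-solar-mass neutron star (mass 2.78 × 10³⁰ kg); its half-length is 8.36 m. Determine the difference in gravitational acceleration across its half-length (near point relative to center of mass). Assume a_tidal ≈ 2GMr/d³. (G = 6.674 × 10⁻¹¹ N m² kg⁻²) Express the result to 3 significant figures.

2.24 × 10² m/s²

The tidal stretch is the gradient of GM/d² times the body's extent r, hence the 1/d³ dependence.
Δg = 2GMr/d³
   = 2 × (6.674 × 10⁻¹¹) × (2.78 × 10³⁰) × (8.36) / (2.40 × 10⁶)³
   = 2.24 × 10² m/s²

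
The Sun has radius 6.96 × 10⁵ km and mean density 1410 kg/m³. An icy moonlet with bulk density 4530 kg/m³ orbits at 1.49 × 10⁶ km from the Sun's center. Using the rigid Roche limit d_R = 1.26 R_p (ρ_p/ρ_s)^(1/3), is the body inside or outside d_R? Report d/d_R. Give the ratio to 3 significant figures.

outside; d/d_R ≈ 2.51

d_R = 1.26 × (6.96 × 10⁵ km) × (1410/4530)^(1/3) = 5.943 × 10⁵ km
d/d_R = (1.49 × 10⁶) / (5.943 × 10⁵) = 2.51
Since d/d_R > 1, the body is outside the Roche limit.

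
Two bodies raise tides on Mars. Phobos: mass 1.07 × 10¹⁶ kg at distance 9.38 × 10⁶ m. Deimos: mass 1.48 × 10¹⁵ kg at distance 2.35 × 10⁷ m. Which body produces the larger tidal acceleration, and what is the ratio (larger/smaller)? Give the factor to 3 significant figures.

Compare M/d³ for the two perturbers:
Phobos: (1.07 × 10¹⁶) / (9.38 × 10⁶)³ = 1.297 × 10⁻⁵
Deimos: (1.48 × 10¹⁵) / (2.35 × 10⁷)³ = 1.140 × 10⁻⁷
Ratio (larger/smaller) = 114

Phobos, by a factor of ≈ 114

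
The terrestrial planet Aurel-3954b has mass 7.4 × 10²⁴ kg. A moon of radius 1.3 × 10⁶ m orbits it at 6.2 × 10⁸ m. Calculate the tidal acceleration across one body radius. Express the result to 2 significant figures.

Since r ≪ d, expand the inverse-square field across one radius to get the leading 2GMr/d³ term.
Δa = 2GMr/d³
   = 2 × (6.674 × 10⁻¹¹) × (7.4 × 10²⁴) × (1.3 × 10⁶) / (6.2 × 10⁸)³
   = 5.4 × 10⁻⁶ m/s²

5.4 × 10⁻⁶ m/s²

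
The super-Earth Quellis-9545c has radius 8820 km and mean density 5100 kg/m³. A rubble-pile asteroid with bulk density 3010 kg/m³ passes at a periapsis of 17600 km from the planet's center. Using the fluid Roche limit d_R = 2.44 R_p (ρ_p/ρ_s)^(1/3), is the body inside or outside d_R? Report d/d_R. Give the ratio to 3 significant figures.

d_R = 2.44 × (8820 km) × (5100/3010)^(1/3) = 25660 km
d/d_R = (17600) / (25660) = 0.686
Since d/d_R < 1, the body is inside the Roche limit.

inside; d/d_R ≈ 0.686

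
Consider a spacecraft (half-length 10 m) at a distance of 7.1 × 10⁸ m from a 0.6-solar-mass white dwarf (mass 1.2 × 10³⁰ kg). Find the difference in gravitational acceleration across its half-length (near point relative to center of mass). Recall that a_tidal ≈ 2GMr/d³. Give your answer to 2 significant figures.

4.5 × 10⁻⁶ m/s²

Δa = 2GMr/d³
   = 2 × (6.674 × 10⁻¹¹) × (1.2 × 10³⁰) × (10) / (7.1 × 10⁸)³
   = 4.5 × 10⁻⁶ m/s²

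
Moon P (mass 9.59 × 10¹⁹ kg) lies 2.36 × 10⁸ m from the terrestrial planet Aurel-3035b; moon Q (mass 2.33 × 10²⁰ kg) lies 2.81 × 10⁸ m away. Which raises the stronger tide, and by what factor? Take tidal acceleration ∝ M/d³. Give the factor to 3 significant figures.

Moon Q, by a factor of ≈ 1.44

Tidal acceleration ∝ M/d³, so compare M/d³ for each.
Moon P: (9.59 × 10¹⁹) / (2.36 × 10⁸)³ = 7.296 × 10⁻⁶
Moon Q: (2.33 × 10²⁰) / (2.81 × 10⁸)³ = 1.050 × 10⁻⁵
Ratio (larger/smaller) = 1.44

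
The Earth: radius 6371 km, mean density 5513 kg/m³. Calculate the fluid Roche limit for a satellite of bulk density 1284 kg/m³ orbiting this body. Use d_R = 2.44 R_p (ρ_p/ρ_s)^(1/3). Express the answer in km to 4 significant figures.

25270 km

d_R = 2.44 × 6371 km × (5513/1284)^(1/3)
    = 25270 km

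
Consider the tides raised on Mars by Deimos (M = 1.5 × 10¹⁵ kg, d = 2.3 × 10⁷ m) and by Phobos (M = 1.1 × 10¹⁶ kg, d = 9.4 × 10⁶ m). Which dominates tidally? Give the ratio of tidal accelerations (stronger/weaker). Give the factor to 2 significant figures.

Phobos, by a factor of ≈ 110

The tide-raising term goes as M/d³ (the gradient of a 1/d² field).
Deimos: (1.5 × 10¹⁵) / (2.3 × 10⁷)³ = 1.233 × 10⁻⁷
Phobos: (1.1 × 10¹⁶) / (9.4 × 10⁶)³ = 1.324 × 10⁻⁵
Ratio (larger/smaller) = 110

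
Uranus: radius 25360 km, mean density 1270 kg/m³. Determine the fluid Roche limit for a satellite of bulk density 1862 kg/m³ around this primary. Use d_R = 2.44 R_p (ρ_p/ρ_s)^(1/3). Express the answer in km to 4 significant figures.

54470 km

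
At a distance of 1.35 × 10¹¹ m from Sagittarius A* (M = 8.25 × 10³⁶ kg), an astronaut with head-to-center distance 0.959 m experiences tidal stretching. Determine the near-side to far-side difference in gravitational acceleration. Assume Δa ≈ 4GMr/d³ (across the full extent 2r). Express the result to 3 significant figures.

8.58 × 10⁻⁷ m/s²

Near-to-far spans 2r, so the tidal difference is twice the near-to-center value: 4GMr/d³.
Δg = 4GMr/d³
   = 4 × (6.674 × 10⁻¹¹) × (8.25 × 10³⁶) × (0.959) / (1.35 × 10¹¹)³
   = 8.58 × 10⁻⁷ m/s²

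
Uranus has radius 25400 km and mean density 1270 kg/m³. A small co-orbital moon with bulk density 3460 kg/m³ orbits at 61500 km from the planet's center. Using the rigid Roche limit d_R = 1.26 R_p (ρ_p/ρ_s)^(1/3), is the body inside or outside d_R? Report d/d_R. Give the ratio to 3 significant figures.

outside; d/d_R ≈ 2.68

d_R = 1.26 × (25400 km) × (1270/3460)^(1/3) = 22910 km
d/d_R = (61500) / (22910) = 2.68
Since d/d_R > 1, the body is outside the Roche limit.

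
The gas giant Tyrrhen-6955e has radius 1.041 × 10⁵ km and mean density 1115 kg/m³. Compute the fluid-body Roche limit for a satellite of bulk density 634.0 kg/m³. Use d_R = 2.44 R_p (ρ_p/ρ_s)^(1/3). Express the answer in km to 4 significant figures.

d_R = 2.44 × 1.041 × 10⁵ km × (1115/634.0)^(1/3)
    = 3.066 × 10⁵ km

3.066 × 10⁵ km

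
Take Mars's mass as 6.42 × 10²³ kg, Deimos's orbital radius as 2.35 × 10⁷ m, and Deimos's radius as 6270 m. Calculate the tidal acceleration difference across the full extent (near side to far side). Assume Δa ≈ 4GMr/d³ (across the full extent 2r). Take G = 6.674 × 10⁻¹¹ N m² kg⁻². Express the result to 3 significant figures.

8.28 × 10⁻⁵ m/s²

Near-to-far spans 2r, so the tidal difference is twice the near-to-center value: 4GMr/d³.
a_tidal = 4GMr/d³
        = 4 × (6.674 × 10⁻¹¹) × (6.42 × 10²³) × (6270) / (2.35 × 10⁷)³
        = 8.28 × 10⁻⁵ m/s²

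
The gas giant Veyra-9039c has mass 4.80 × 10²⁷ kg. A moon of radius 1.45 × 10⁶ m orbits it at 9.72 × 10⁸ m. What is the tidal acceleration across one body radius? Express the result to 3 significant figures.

1.01 × 10⁻³ m/s²

Δg = 2GMr/d³
   = 2 × (6.674 × 10⁻¹¹) × (4.80 × 10²⁷) × (1.45 × 10⁶) / (9.72 × 10⁸)³
   = 1.01 × 10⁻³ m/s²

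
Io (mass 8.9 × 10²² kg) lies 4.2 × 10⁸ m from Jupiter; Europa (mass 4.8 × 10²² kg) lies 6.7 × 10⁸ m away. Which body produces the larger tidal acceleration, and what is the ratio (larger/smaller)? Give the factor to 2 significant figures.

Io, by a factor of ≈ 7.5

The tide-raising term goes as M/d³ (the gradient of a 1/d² field).
Io: (8.9 × 10²²) / (4.2 × 10⁸)³ = 1.201 × 10⁻³
Europa: (4.8 × 10²²) / (6.7 × 10⁸)³ = 1.596 × 10⁻⁴
Ratio (larger/smaller) = 7.5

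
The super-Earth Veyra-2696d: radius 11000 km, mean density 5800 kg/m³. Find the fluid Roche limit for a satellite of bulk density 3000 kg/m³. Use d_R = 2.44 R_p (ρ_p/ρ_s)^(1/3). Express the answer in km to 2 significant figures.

33000 km

d_R = 2.44 × 11000 km × (5800/3000)^(1/3)
    = 33000 km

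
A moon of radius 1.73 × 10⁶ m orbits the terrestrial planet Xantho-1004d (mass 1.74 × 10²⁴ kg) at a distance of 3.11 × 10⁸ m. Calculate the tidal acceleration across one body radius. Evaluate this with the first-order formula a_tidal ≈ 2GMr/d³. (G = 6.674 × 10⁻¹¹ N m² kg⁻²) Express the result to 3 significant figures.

1.34 × 10⁻⁵ m/s²

Δa = 2GMr/d³
   = 2 × (6.674 × 10⁻¹¹) × (1.74 × 10²⁴) × (1.73 × 10⁶) / (3.11 × 10⁸)³
   = 1.34 × 10⁻⁵ m/s²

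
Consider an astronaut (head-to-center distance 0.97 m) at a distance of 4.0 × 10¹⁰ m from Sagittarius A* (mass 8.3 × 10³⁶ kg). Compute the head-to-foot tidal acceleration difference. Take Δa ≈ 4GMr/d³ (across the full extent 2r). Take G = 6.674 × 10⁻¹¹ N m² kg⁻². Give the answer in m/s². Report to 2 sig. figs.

3.4 × 10⁻⁵ m/s²

Δg = 4GMr/d³
   = 4 × (6.674 × 10⁻¹¹) × (8.3 × 10³⁶) × (0.97) / (4.0 × 10¹⁰)³
   = 3.4 × 10⁻⁵ m/s²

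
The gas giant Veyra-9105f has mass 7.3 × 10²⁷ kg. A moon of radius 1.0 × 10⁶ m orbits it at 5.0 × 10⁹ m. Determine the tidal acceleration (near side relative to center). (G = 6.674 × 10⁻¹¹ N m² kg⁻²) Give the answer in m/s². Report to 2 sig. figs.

7.8 × 10⁻⁶ m/s²

Since r ≪ d, expand the inverse-square field across one radius to get the leading 2GMr/d³ term.
a_tidal = 2GMr/d³
        = 2 × (6.674 × 10⁻¹¹) × (7.3 × 10²⁷) × (1.0 × 10⁶) / (5.0 × 10⁹)³
        = 7.8 × 10⁻⁶ m/s²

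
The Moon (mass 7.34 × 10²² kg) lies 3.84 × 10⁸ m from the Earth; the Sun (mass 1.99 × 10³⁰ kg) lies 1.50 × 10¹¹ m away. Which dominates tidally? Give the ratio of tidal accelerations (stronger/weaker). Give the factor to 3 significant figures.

The Moon, by a factor of ≈ 2.20

Tidal stretch scales as M/d³; compute that for each body.
The Moon: (7.34 × 10²²) / (3.84 × 10⁸)³ = 1.296 × 10⁻³
The Sun: (1.99 × 10³⁰) / (1.50 × 10¹¹)³ = 5.896 × 10⁻⁴
Ratio (larger/smaller) = 2.20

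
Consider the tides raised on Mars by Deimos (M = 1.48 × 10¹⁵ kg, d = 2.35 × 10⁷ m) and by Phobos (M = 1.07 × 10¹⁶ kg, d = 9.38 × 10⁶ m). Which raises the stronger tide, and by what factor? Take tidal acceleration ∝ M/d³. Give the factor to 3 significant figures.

Phobos, by a factor of ≈ 114

Compare M/d³ for the two perturbers:
Deimos: (1.48 × 10¹⁵) / (2.35 × 10⁷)³ = 1.140 × 10⁻⁷
Phobos: (1.07 × 10¹⁶) / (9.38 × 10⁶)³ = 1.297 × 10⁻⁵
Ratio (larger/smaller) = 114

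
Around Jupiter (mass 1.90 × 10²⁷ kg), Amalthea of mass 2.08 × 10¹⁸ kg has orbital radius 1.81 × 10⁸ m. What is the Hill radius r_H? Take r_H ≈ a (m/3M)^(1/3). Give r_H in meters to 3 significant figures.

1.29 × 10⁵ m

r_H ≈ a (m/3M)^(1/3)
    = (1.81 × 10⁸) × (2.08 × 10¹⁸ / (3 × 1.90 × 10²⁷))^(1/3)
    = 1.29 × 10⁵ m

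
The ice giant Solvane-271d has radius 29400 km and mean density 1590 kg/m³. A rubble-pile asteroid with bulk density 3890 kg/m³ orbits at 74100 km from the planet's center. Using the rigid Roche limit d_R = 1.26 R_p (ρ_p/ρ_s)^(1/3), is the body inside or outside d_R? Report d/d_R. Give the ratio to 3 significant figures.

d_R = 1.26 × (29400 km) × (1590/3890)^(1/3) = 27490 km
d/d_R = (74100) / (27490) = 2.70
Since d/d_R > 1, the body is outside the Roche limit.

outside; d/d_R ≈ 2.70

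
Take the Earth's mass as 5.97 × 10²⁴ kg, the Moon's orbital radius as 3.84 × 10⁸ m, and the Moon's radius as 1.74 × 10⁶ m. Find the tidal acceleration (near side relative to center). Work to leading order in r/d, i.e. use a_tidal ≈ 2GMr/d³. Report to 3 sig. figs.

The tidal stretch is the gradient of GM/d² times the body's extent r, hence the 1/d³ dependence.
a_tidal = 2GMr/d³
        = 2 × (6.674 × 10⁻¹¹) × (5.97 × 10²⁴) × (1.74 × 10⁶) / (3.84 × 10⁸)³
        = 2.45 × 10⁻⁵ m/s²

2.45 × 10⁻⁵ m/s²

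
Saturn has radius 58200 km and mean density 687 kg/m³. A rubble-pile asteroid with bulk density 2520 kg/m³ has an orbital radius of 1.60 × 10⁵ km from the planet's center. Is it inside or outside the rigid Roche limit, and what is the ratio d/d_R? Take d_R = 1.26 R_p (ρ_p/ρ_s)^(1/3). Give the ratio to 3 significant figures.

d_R = 1.26 × (58200 km) × (687/2520)^(1/3) = 47550 km
d/d_R = (1.60 × 10⁵) / (47550) = 3.36
Since d/d_R > 1, the body is outside the Roche limit.

outside; d/d_R ≈ 3.36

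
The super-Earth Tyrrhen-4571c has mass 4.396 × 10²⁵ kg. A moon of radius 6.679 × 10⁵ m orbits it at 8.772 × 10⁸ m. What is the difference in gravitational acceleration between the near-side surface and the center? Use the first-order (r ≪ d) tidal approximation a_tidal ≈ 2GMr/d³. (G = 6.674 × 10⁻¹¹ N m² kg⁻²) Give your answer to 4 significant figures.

5.806 × 10⁻⁶ m/s²

Δg = 2GMr/d³
   = 2 × (6.674 × 10⁻¹¹) × (4.396 × 10²⁵) × (6.679 × 10⁵) / (8.772 × 10⁸)³
   = 5.806 × 10⁻⁶ m/s²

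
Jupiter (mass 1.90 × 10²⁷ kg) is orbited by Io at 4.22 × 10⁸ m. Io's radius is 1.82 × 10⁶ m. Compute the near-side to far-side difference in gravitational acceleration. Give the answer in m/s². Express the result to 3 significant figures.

Differencing GM/(d−r)² and GM/(d+r)² to first order in r/d gives 4GMr/d³.
a_tidal = 4GMr/d³
        = 4 × (6.674 × 10⁻¹¹) × (1.90 × 10²⁷) × (1.82 × 10⁶) / (4.22 × 10⁸)³
        = 1.23 × 10⁻² m/s²

1.23 × 10⁻² m/s²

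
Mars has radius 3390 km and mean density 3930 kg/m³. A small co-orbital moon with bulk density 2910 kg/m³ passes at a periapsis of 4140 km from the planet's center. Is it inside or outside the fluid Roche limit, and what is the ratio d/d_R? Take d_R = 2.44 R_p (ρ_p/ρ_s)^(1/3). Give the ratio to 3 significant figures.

inside; d/d_R ≈ 0.453

d_R = 2.44 × (3390 km) × (3930/2910)^(1/3) = 9143 km
d/d_R = (4140) / (9143) = 0.453
Since d/d_R < 1, the body is inside the Roche limit.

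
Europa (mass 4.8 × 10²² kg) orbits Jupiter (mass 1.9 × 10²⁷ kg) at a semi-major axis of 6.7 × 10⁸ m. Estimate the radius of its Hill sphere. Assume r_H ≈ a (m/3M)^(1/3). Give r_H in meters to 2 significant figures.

1.4 × 10⁷ m

r_H ≈ a (m/3M)^(1/3)
    = (6.7 × 10⁸) × (4.8 × 10²² / (3 × 1.9 × 10²⁷))^(1/3)
    = 1.4 × 10⁷ m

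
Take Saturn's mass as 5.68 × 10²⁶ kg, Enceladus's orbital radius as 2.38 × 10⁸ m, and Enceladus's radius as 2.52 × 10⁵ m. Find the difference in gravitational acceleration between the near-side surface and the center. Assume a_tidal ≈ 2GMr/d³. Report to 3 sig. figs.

a_tidal = 2GMr/d³
        = 2 × (6.674 × 10⁻¹¹) × (5.68 × 10²⁶) × (2.52 × 10⁵) / (2.38 × 10⁸)³
        = 1.42 × 10⁻³ m/s²

1.42 × 10⁻³ m/s²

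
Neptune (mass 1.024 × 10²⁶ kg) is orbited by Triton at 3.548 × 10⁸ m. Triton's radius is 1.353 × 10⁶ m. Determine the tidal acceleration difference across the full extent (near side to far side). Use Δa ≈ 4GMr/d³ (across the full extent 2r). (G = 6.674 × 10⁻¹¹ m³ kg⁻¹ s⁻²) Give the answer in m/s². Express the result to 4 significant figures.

8.281 × 10⁻⁴ m/s²

Near-to-far spans 2r, so the tidal difference is twice the near-to-center value: 4GMr/d³.
Δg = 4GMr/d³
   = 4 × (6.674 × 10⁻¹¹) × (1.024 × 10²⁶) × (1.353 × 10⁶) / (3.548 × 10⁸)³
   = 8.281 × 10⁻⁴ m/s²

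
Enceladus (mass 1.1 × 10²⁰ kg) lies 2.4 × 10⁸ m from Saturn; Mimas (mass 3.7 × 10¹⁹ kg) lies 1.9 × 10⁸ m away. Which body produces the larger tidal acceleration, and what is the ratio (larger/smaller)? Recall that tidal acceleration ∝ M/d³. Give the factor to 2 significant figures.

Enceladus, by a factor of ≈ 1.5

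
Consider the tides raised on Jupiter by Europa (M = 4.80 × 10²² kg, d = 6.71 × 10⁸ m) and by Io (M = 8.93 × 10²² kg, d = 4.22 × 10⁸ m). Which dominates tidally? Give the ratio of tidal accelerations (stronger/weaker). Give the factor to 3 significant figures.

Tidal acceleration ∝ M/d³, so compare M/d³ for each.
Europa: (4.80 × 10²²) / (6.71 × 10⁸)³ = 1.589 × 10⁻⁴
Io: (8.93 × 10²²) / (4.22 × 10⁸)³ = 1.188 × 10⁻³
Ratio (larger/smaller) = 7.48

Io, by a factor of ≈ 7.48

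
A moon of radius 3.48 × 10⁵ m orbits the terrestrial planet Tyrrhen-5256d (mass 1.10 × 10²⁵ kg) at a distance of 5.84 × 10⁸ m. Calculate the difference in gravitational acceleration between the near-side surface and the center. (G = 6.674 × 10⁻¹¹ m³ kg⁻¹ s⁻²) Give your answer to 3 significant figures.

2.57 × 10⁻⁶ m/s²

Δg = 2GMr/d³
   = 2 × (6.674 × 10⁻¹¹) × (1.10 × 10²⁵) × (3.48 × 10⁵) / (5.84 × 10⁸)³
   = 2.57 × 10⁻⁶ m/s²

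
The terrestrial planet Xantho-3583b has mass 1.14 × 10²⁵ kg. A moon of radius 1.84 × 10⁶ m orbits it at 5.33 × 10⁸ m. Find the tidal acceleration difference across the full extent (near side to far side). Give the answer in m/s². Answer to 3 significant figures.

a_tidal = 4GMr/d³
        = 4 × (6.674 × 10⁻¹¹) × (1.14 × 10²⁵) × (1.84 × 10⁶) / (5.33 × 10⁸)³
        = 3.70 × 10⁻⁵ m/s²

3.70 × 10⁻⁵ m/s²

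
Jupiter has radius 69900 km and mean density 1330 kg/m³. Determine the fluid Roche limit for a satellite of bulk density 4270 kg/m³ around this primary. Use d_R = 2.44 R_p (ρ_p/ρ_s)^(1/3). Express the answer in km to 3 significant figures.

d_R = 2.44 × 69900 km × (1330/4270)^(1/3)
    = 1.16 × 10⁵ km

1.16 × 10⁵ km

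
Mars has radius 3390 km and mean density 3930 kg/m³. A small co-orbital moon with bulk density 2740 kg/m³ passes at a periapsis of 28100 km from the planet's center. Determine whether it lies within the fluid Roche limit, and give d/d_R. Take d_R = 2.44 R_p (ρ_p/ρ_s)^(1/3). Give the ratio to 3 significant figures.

d_R = 2.44 × (3390 km) × (3930/2740)^(1/3) = 9328 km
d/d_R = (28100) / (9328) = 3.01
Since d/d_R > 1, the body is outside the Roche limit.

outside; d/d_R ≈ 3.01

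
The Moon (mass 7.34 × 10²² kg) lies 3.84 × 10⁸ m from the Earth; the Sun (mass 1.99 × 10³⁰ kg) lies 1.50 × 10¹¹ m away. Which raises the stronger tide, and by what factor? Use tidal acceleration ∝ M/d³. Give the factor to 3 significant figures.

The Moon, by a factor of ≈ 2.20

Tidal stretch scales as M/d³; compute that for each body.
The Moon: (7.34 × 10²²) / (3.84 × 10⁸)³ = 1.296 × 10⁻³
The Sun: (1.99 × 10³⁰) / (1.50 × 10¹¹)³ = 5.896 × 10⁻⁴
Ratio (larger/smaller) = 2.20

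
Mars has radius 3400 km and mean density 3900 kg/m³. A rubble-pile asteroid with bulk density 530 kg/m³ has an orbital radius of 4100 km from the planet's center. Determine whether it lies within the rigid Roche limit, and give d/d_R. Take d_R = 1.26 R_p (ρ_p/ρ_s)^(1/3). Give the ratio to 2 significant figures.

inside; d/d_R ≈ 0.49

d_R = 1.26 × (3400 km) × (3900/530)^(1/3) = 8333 km
d/d_R = (4100) / (8333) = 0.49
Since d/d_R < 1, the body is inside the Roche limit.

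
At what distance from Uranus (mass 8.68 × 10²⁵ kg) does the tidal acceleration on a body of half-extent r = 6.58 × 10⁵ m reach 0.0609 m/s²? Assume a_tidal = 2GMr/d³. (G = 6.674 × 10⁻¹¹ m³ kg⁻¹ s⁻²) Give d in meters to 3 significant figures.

5.00 × 10⁷ m

2GMr/d³ = a_tidal  ⇒  d = (2GMr / a_tidal)^(1/3)
d = (2 × 6.674×10⁻¹¹ × (8.68 × 10²⁵) × (6.58 × 10⁵) / (0.0609))^(1/3)
  = 5.00 × 10⁷ m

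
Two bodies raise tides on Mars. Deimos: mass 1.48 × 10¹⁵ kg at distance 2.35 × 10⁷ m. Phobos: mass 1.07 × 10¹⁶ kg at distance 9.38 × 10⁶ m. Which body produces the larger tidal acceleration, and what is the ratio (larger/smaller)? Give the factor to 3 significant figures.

Tidal acceleration ∝ M/d³, so compare M/d³ for each.
Deimos: (1.48 × 10¹⁵) / (2.35 × 10⁷)³ = 1.140 × 10⁻⁷
Phobos: (1.07 × 10¹⁶) / (9.38 × 10⁶)³ = 1.297 × 10⁻⁵
Ratio (larger/smaller) = 114

Phobos, by a factor of ≈ 114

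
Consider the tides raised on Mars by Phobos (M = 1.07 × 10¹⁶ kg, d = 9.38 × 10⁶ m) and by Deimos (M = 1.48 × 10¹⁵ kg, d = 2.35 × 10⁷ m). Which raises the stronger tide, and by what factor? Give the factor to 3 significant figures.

Phobos, by a factor of ≈ 114

The tide-raising term goes as M/d³ (the gradient of a 1/d² field).
Phobos: (1.07 × 10¹⁶) / (9.38 × 10⁶)³ = 1.297 × 10⁻⁵
Deimos: (1.48 × 10¹⁵) / (2.35 × 10⁷)³ = 1.140 × 10⁻⁷
Ratio (larger/smaller) = 114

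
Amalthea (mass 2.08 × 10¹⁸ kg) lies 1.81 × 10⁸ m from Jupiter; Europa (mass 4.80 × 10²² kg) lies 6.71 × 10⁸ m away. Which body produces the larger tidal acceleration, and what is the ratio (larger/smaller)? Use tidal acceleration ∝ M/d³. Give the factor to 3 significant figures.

Europa, by a factor of ≈ 453

Compare M/d³ for the two perturbers:
Amalthea: (2.08 × 10¹⁸) / (1.81 × 10⁸)³ = 3.508 × 10⁻⁷
Europa: (4.80 × 10²²) / (6.71 × 10⁸)³ = 1.589 × 10⁻⁴
Ratio (larger/smaller) = 453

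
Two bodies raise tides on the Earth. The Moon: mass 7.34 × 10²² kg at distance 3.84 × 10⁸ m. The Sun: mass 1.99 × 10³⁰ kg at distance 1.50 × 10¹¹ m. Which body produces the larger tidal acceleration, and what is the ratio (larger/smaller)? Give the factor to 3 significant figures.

The Moon, by a factor of ≈ 2.20

The tide-raising term goes as M/d³ (the gradient of a 1/d² field).
The Moon: (7.34 × 10²²) / (3.84 × 10⁸)³ = 1.296 × 10⁻³
The Sun: (1.99 × 10³⁰) / (1.50 × 10¹¹)³ = 5.896 × 10⁻⁴
Ratio (larger/smaller) = 2.20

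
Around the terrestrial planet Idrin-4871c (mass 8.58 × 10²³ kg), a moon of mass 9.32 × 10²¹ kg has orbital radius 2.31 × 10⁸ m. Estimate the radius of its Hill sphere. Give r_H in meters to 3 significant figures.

3.55 × 10⁷ m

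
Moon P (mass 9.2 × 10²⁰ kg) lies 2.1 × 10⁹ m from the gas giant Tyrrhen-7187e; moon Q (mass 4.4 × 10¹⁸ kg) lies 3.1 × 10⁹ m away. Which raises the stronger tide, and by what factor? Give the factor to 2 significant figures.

Moon P, by a factor of ≈ 670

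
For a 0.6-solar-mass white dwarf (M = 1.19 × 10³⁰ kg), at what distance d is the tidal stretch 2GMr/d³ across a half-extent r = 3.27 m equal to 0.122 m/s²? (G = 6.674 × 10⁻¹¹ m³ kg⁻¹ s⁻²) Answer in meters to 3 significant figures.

2GMr/d³ = a_tidal  ⇒  d = (2GMr / a_tidal)^(1/3)
d = (2 × 6.674×10⁻¹¹ × (1.19 × 10³⁰) × (3.27) / (0.122))^(1/3)
  = 1.62 × 10⁷ m

1.62 × 10⁷ m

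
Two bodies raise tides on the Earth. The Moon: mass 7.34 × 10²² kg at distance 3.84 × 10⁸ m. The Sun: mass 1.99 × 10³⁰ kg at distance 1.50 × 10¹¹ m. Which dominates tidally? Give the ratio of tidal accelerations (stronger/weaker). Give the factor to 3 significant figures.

The Moon, by a factor of ≈ 2.20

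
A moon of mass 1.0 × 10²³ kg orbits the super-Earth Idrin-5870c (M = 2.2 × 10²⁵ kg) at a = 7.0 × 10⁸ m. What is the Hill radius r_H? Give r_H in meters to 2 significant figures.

r_H ≈ a (m/3M)^(1/3)
    = (7.0 × 10⁸) × (1.0 × 10²³ / (3 × 2.2 × 10²⁵))^(1/3)
    = 8.0 × 10⁷ m

8.0 × 10⁷ m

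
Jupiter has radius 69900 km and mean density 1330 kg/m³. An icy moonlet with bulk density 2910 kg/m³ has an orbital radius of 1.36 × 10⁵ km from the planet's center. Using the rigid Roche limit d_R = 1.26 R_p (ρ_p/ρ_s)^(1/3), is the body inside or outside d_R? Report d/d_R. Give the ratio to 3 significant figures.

d_R = 1.26 × (69900 km) × (1330/2910)^(1/3) = 67840 km
d/d_R = (1.36 × 10⁵) / (67840) = 2.00
Since d/d_R > 1, the body is outside the Roche limit.

outside; d/d_R ≈ 2.00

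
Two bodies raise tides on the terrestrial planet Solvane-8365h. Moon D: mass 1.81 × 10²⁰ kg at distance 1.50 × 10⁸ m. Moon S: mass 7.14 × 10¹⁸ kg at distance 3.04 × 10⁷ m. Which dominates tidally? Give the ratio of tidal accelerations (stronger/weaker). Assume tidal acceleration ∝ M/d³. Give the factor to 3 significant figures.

Compare M/d³ for the two perturbers:
Moon D: (1.81 × 10²⁰) / (1.50 × 10⁸)³ = 5.363 × 10⁻⁵
Moon S: (7.14 × 10¹⁸) / (3.04 × 10⁷)³ = 2.541 × 10⁻⁴
Ratio (larger/smaller) = 4.74

Moon S, by a factor of ≈ 4.74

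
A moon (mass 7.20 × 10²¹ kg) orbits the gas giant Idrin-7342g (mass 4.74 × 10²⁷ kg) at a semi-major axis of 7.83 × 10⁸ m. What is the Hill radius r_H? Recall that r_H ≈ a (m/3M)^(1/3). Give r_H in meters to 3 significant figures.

6.24 × 10⁶ m

r_H ≈ a (m/3M)^(1/3)
    = (7.83 × 10⁸) × (7.20 × 10²¹ / (3 × 4.74 × 10²⁷))^(1/3)
    = 6.24 × 10⁶ m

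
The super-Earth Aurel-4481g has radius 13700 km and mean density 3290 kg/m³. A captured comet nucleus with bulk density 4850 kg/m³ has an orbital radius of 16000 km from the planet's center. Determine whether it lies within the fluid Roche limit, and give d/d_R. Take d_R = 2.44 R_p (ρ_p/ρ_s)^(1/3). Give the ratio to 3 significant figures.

d_R = 2.44 × (13700 km) × (3290/4850)^(1/3) = 29370 km
d/d_R = (16000) / (29370) = 0.545
Since d/d_R < 1, the body is inside the Roche limit.

inside; d/d_R ≈ 0.545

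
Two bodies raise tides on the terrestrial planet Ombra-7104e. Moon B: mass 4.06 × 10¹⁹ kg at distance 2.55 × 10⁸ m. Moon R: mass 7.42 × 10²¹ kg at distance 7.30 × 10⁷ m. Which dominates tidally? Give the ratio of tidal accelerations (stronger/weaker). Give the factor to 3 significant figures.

Compare M/d³ for the two perturbers:
Moon B: (4.06 × 10¹⁹) / (2.55 × 10⁸)³ = 2.449 × 10⁻⁶
Moon R: (7.42 × 10²¹) / (7.30 × 10⁷)³ = 1.907 × 10⁻²
Ratio (larger/smaller) = 7790

Moon R, by a factor of ≈ 7790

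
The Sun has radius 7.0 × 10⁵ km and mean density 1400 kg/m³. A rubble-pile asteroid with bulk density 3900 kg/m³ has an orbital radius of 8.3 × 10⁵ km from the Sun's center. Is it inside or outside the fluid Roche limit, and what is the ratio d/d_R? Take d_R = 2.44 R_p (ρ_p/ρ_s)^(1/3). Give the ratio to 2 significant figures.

d_R = 2.44 × (7.0 × 10⁵ km) × (1400/3900)^(1/3) = 1.214 × 10⁶ km
d/d_R = (8.3 × 10⁵) / (1.214 × 10⁶) = 0.68
Since d/d_R < 1, the body is inside the Roche limit.

inside; d/d_R ≈ 0.68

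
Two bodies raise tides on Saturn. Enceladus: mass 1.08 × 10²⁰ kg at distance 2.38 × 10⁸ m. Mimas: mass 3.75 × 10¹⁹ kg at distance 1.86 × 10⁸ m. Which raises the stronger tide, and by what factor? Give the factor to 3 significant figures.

Tidal acceleration ∝ M/d³, so compare M/d³ for each.
Enceladus: (1.08 × 10²⁰) / (2.38 × 10⁸)³ = 8.011 × 10⁻⁶
Mimas: (3.75 × 10¹⁹) / (1.86 × 10⁸)³ = 5.828 × 10⁻⁶
Ratio (larger/smaller) = 1.37

Enceladus, by a factor of ≈ 1.37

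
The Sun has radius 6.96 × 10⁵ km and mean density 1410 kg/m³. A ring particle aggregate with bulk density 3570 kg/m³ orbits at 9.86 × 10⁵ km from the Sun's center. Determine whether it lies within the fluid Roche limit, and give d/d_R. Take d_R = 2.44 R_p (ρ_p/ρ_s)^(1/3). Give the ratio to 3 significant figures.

inside; d/d_R ≈ 0.791

d_R = 2.44 × (6.96 × 10⁵ km) × (1410/3570)^(1/3) = 1.246 × 10⁶ km
d/d_R = (9.86 × 10⁵) / (1.246 × 10⁶) = 0.791
Since d/d_R < 1, the body is inside the Roche limit.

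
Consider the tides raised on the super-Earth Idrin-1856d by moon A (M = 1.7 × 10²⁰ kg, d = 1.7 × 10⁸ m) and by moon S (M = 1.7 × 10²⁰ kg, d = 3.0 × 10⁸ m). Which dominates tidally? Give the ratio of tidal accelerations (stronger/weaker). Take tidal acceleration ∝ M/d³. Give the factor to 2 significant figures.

Moon A, by a factor of ≈ 5.5

Compare M/d³ for the two perturbers:
Moon A: (1.7 × 10²⁰) / (1.7 × 10⁸)³ = 3.460 × 10⁻⁵
Moon S: (1.7 × 10²⁰) / (3.0 × 10⁸)³ = 6.296 × 10⁻⁶
Ratio (larger/smaller) = 5.5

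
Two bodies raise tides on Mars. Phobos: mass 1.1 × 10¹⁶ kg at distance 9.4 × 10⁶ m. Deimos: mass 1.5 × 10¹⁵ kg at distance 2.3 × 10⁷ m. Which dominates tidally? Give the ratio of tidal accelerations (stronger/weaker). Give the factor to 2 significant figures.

Phobos, by a factor of ≈ 110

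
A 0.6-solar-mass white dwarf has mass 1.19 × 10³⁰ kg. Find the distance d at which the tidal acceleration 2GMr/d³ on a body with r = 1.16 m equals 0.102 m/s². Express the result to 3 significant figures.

1.22 × 10⁷ m

2GMr/d³ = a_tidal  ⇒  d = (2GMr / a_tidal)^(1/3)
d = (2 × 6.674×10⁻¹¹ × (1.19 × 10³⁰) × (1.16) / (0.102))^(1/3)
  = 1.22 × 10⁷ m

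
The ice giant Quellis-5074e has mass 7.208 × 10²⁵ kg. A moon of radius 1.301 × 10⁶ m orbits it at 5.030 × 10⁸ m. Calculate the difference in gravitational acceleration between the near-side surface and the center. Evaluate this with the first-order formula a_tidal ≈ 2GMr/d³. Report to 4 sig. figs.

Δg = 2GMr/d³
   = 2 × (6.674 × 10⁻¹¹) × (7.208 × 10²⁵) × (1.301 × 10⁶) / (5.030 × 10⁸)³
   = 9.836 × 10⁻⁵ m/s²

9.836 × 10⁻⁵ m/s²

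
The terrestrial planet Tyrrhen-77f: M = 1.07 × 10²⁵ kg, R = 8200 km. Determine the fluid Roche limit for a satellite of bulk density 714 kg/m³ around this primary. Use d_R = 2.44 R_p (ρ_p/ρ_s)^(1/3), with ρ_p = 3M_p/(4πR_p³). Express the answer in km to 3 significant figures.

37300 km

ρ_p = 3M_p/(4πR_p³) = 3 × (1.07 × 10²⁵) / (4π × (8.20 × 10⁶ m)³) = 4630 kg/m³
d_R = 2.44 × 8200 km × (4630/714)^(1/3)
    = 37300 km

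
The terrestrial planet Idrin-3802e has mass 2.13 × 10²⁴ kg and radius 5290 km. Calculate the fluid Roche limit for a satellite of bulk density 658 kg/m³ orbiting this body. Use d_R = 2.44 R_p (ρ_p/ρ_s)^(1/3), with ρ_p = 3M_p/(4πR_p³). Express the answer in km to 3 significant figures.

22400 km

ρ_p = 3M_p/(4πR_p³) = 3 × (2.13 × 10²⁴) / (4π × (5.29 × 10⁶ m)³) = 3430 kg/m³
d_R = 2.44 × 5290 km × (3430/658)^(1/3)
    = 22400 km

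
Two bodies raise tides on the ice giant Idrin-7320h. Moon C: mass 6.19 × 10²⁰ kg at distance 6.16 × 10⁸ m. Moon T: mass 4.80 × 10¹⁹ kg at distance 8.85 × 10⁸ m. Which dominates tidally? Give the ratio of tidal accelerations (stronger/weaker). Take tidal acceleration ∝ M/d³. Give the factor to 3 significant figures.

Moon C, by a factor of ≈ 38.2

The tide-raising term goes as M/d³ (the gradient of a 1/d² field).
Moon C: (6.19 × 10²⁰) / (6.16 × 10⁸)³ = 2.648 × 10⁻⁶
Moon T: (4.80 × 10¹⁹) / (8.85 × 10⁸)³ = 6.925 × 10⁻⁸
Ratio (larger/smaller) = 38.2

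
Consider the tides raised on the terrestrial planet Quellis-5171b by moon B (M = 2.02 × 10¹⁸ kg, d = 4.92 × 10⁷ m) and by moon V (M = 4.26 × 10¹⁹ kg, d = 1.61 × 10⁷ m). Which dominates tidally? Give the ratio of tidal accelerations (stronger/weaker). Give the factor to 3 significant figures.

Tidal acceleration ∝ M/d³, so compare M/d³ for each.
Moon B: (2.02 × 10¹⁸) / (4.92 × 10⁷)³ = 1.696 × 10⁻⁵
Moon V: (4.26 × 10¹⁹) / (1.61 × 10⁷)³ = 1.021 × 10⁻²
Ratio (larger/smaller) = 602

Moon V, by a factor of ≈ 602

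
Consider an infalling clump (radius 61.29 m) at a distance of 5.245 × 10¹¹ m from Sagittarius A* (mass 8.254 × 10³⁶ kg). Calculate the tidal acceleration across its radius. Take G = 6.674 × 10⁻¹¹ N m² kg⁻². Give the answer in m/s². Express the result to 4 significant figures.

a_tidal = 2GMr/d³
        = 2 × (6.674 × 10⁻¹¹) × (8.254 × 10³⁶) × (61.29) / (5.245 × 10¹¹)³
        = 4.680 × 10⁻⁷ m/s²

4.680 × 10⁻⁷ m/s²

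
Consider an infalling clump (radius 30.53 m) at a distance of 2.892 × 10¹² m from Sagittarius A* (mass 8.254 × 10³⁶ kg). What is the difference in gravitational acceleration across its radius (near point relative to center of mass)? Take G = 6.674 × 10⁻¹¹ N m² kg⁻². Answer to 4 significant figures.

Differencing GM/(d−r)² and GM/d² to first order in r/d gives 2GMr/d³.
Δg = 2GMr/d³
   = 2 × (6.674 × 10⁻¹¹) × (8.254 × 10³⁶) × (30.53) / (2.892 × 10¹²)³
   = 1.391 × 10⁻⁹ m/s²

1.391 × 10⁻⁹ m/s²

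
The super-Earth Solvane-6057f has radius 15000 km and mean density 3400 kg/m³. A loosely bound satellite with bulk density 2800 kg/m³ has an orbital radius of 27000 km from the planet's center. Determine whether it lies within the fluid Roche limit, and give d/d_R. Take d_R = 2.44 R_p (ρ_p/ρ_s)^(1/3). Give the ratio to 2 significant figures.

inside; d/d_R ≈ 0.69

d_R = 2.44 × (15000 km) × (3400/2800)^(1/3) = 39050 km
d/d_R = (27000) / (39050) = 0.69
Since d/d_R < 1, the body is inside the Roche limit.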